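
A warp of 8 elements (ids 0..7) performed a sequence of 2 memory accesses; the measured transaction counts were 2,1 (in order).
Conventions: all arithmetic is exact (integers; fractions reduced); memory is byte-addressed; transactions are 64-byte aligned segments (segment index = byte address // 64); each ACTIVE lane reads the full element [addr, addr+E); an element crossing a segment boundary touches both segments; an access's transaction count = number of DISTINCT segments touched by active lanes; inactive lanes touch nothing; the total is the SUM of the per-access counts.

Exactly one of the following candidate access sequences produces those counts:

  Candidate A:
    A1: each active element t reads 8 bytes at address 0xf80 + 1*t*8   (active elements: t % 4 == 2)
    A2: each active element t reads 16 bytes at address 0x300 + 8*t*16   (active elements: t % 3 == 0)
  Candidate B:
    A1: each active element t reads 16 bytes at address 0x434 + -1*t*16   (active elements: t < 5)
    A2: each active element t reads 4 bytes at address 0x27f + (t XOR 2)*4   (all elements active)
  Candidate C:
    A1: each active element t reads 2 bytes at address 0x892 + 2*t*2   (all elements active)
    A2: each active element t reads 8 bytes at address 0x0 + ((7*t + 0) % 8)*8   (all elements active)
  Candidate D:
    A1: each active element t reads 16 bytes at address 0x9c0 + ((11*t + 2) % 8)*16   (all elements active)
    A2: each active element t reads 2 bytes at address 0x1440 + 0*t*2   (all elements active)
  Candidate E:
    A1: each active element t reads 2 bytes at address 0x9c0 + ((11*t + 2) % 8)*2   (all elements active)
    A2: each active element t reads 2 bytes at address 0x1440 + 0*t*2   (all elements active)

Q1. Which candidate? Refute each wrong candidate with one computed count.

A: A1 gives 1 transaction, not 2
B: A1 gives 3 transactions, not 2
C: A1 gives 1 transaction, not 2
E: A1 gives 1 transaction, not 2
D: all counts match (2,1)

Answer: D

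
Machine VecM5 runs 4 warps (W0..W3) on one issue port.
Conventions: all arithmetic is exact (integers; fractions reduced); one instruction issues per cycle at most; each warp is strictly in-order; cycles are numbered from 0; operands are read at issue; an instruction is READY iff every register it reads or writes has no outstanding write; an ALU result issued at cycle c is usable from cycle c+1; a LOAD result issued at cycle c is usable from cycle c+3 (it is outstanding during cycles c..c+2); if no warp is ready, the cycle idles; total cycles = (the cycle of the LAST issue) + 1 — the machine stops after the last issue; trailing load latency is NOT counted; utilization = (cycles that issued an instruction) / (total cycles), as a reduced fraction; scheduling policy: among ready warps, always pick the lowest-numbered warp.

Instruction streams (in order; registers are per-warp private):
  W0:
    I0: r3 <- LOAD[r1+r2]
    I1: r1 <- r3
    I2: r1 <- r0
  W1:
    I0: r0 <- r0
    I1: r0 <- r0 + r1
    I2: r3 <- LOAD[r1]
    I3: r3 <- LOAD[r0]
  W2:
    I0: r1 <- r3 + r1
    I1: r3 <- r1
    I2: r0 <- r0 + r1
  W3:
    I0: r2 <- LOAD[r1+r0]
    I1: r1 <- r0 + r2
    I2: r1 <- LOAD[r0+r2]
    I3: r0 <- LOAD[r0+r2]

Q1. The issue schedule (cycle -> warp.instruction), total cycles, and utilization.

cycle 0: W0.I0
cycle 1: W1.I0
cycle 2: W1.I1
cycle 3: W0.I1
cycle 4: W0.I2
cycle 5: W1.I2
cycle 6: W2.I0
cycle 7: W2.I1
cycle 8: W1.I3
cycle 9: W2.I2
cycle 10: W3.I0
cycle 11: idle
cycle 12: idle
cycle 13: W3.I1
cycle 14: W3.I2
cycle 15: W3.I3

Answer: 16 cycles, utilization 7/8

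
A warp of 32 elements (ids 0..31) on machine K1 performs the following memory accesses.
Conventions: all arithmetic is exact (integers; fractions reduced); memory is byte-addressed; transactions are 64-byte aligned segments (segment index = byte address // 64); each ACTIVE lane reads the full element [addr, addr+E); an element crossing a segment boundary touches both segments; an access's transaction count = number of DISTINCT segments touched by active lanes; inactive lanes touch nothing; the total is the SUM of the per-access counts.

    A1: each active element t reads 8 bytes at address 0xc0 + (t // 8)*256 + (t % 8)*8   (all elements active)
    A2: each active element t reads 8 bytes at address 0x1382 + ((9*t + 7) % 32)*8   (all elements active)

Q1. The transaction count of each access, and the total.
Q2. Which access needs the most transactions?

A1: 4 transactions
A2: 5 transactions

Answer: 4,5; total 9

Answer: A2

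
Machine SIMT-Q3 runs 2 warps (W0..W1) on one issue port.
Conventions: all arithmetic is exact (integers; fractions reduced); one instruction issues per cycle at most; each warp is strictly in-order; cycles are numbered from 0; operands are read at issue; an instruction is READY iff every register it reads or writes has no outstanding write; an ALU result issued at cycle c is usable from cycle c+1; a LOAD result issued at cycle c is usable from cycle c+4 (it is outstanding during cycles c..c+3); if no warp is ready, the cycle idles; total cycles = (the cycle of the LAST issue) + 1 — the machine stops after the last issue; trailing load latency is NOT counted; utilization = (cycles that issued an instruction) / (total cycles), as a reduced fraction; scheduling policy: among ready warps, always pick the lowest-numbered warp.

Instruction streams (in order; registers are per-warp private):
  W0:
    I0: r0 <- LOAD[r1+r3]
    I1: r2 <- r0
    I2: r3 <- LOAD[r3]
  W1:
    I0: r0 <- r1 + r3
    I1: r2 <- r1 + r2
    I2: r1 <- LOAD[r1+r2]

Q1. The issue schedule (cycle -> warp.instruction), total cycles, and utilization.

cycle 0: W0.I0
cycle 1: W1.I0
cycle 2: W1.I1
cycle 3: W1.I2
cycle 4: W0.I1
cycle 5: W0.I2

Answer: 6 cycles, utilization 1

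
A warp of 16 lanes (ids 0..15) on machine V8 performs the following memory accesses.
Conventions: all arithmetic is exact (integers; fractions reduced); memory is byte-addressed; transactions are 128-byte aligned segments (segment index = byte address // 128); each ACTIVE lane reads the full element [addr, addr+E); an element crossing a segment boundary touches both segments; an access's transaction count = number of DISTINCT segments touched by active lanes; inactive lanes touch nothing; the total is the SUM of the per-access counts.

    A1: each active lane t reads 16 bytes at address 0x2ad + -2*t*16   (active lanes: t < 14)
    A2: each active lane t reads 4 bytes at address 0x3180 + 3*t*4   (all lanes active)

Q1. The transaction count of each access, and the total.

A1: 4 transactions
A2: 2 transactions

Answer: 4,2; total 6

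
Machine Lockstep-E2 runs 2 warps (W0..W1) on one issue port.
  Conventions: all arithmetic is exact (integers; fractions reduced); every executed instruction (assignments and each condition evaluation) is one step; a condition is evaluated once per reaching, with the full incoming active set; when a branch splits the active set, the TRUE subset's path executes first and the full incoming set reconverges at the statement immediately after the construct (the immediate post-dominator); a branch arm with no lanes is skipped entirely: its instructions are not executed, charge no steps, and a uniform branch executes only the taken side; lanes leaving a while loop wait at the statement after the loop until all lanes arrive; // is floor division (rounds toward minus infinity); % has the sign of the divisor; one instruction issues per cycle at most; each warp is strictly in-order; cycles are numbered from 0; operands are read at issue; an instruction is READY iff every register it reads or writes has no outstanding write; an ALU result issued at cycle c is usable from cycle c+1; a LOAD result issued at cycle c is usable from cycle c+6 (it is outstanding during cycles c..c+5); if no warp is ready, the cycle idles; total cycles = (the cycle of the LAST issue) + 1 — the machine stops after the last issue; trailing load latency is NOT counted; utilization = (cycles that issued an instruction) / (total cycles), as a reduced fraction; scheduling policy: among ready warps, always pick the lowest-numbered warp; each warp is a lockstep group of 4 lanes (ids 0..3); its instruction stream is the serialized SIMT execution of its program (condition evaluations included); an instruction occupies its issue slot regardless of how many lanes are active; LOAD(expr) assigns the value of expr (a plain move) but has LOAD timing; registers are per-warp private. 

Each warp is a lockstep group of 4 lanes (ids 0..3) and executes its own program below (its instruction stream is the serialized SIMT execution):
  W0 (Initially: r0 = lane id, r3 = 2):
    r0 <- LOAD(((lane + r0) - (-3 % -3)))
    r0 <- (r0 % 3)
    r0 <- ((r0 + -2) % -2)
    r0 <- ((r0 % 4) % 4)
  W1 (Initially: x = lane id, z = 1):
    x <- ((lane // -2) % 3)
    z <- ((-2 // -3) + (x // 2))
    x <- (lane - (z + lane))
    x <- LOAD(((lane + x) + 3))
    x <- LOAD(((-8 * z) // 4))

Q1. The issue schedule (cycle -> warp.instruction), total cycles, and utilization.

cycle 0: W0.I0
cycle 1: W1.I0
cycle 2: W1.I1
cycle 3: W1.I2
cycle 4: W1.I3
cycle 5: idle
cycle 6: W0.I1
cycle 7: W0.I2
cycle 8: W0.I3
cycle 9: idle
cycle 10: W1.I4

Answer: 11 cycles, utilization 9/11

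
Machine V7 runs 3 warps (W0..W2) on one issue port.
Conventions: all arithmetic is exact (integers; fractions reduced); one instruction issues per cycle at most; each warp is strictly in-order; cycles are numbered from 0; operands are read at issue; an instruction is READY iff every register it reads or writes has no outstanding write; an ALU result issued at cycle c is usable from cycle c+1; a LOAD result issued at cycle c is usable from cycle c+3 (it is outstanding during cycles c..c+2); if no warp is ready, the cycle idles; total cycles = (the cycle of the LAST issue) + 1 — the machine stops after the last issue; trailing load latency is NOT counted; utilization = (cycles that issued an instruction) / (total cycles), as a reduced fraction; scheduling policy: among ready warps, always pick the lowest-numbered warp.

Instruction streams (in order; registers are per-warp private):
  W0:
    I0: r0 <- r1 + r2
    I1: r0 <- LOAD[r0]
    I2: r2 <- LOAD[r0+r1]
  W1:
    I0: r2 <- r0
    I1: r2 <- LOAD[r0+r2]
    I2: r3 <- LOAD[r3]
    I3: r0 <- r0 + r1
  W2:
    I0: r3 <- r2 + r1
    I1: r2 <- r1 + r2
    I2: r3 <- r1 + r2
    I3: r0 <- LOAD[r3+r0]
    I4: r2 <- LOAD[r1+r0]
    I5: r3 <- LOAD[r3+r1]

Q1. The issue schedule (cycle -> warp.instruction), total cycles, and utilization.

cycle 0: W0.I0
cycle 1: W0.I1
cycle 2: W1.I0
cycle 3: W1.I1
cycle 4: W0.I2
cycle 5: W1.I2
cycle 6: W1.I3
cycle 7: W2.I0
cycle 8: W2.I1
cycle 9: W2.I2
cycle 10: W2.I3
cycle 11: idle
cycle 12: idle
cycle 13: W2.I4
cycle 14: W2.I5

Answer: 15 cycles, utilization 13/15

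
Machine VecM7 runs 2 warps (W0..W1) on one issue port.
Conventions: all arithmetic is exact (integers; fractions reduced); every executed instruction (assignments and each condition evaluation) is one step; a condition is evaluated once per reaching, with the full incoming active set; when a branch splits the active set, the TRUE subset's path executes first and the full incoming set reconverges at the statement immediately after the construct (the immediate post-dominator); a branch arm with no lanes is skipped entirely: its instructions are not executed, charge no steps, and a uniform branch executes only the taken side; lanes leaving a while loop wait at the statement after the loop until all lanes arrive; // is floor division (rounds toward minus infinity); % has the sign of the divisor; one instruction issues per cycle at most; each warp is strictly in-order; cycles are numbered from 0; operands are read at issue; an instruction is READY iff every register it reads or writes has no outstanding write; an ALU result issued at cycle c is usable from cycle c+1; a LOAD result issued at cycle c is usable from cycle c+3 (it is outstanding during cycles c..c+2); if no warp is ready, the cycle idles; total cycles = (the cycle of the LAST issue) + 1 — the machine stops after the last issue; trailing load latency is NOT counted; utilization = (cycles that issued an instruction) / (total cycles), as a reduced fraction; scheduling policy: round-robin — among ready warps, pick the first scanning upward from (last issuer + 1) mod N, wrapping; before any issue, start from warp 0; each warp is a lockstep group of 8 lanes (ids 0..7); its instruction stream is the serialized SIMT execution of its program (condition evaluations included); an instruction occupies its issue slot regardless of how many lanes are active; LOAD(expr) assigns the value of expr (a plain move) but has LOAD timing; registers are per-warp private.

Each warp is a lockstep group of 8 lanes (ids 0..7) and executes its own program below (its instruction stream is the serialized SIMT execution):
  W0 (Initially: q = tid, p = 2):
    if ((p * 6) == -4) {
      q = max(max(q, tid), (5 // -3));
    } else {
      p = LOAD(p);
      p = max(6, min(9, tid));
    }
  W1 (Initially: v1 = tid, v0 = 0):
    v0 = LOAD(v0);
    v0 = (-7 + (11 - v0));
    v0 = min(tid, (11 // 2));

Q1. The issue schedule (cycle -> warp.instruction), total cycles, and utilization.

cycle 0: W0.I0
cycle 1: W1.I0
cycle 2: W0.I1
cycle 3: idle
cycle 4: W1.I1
cycle 5: W0.I2
cycle 6: W1.I2

Answer: 7 cycles, utilization 6/7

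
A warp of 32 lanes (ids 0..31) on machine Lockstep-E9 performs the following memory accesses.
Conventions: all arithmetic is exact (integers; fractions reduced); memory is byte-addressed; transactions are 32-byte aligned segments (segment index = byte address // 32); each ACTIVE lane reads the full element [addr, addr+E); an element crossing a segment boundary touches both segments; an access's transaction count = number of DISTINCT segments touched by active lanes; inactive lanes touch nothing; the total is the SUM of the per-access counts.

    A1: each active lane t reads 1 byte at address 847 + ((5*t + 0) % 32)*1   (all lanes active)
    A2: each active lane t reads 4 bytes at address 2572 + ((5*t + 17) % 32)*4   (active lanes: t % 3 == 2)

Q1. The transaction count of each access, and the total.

A1: 2 transactions
A2: 4 transactions

Answer: 2,4; total 6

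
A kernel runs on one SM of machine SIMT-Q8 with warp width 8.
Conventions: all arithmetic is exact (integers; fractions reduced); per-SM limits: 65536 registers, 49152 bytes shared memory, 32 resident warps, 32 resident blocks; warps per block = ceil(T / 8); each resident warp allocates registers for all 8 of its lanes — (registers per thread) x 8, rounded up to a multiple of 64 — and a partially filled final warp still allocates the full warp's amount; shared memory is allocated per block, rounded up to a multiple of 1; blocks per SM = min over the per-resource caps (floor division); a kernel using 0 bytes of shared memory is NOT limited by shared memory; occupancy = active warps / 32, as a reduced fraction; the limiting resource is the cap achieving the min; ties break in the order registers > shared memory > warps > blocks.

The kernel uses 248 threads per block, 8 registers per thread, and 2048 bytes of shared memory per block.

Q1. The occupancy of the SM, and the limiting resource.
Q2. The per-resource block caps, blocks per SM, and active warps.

Answer: occupancy 31/32, limited by warps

registers: 33 blocks
shared memory: 24 blocks
warps: 1 block
blocks: 32 blocks

Answer: 1 block, 31 active warps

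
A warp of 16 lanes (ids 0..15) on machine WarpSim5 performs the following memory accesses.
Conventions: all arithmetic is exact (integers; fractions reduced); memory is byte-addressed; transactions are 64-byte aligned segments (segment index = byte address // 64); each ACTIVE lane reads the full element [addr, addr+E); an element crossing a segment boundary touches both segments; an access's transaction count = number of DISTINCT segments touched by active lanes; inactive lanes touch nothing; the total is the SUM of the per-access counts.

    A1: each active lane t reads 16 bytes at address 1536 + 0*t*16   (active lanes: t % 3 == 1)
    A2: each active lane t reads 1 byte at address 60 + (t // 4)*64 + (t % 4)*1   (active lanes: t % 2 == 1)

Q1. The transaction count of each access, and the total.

A1: 1 transaction
A2: 4 transactions

Answer: 1,4; total 5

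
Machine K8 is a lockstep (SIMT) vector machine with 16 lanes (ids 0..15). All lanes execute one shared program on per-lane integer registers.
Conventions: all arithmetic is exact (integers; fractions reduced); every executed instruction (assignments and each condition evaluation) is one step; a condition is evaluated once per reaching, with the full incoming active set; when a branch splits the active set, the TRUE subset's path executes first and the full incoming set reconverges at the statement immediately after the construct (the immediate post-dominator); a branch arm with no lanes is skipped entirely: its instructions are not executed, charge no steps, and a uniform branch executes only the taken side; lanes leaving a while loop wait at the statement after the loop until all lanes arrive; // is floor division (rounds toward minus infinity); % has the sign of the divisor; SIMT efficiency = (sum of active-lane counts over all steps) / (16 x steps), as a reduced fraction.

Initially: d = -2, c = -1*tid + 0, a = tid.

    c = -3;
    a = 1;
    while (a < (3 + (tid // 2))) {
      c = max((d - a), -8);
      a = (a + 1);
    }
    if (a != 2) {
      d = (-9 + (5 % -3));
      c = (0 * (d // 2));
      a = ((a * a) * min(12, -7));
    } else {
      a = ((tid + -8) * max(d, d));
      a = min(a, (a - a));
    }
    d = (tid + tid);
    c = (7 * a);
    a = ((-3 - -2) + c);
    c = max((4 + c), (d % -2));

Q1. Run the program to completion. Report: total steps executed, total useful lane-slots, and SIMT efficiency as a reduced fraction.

Answer: 38 steps, 440 useful, 55/76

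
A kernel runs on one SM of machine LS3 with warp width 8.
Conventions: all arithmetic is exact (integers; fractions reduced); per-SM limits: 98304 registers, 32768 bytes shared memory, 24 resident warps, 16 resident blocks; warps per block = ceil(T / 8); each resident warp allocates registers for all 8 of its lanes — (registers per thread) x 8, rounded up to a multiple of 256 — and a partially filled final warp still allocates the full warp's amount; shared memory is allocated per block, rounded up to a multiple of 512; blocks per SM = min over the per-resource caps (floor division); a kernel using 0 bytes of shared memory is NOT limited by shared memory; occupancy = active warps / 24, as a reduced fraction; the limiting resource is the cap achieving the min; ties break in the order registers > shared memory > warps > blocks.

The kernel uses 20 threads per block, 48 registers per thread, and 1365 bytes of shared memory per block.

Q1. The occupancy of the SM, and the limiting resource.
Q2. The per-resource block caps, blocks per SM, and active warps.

Answer: occupancy 1, limited by warps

registers: 64 blocks
shared memory: 21 blocks
warps: 8 blocks
blocks: 16 blocks

Answer: 8 blocks, 24 active warps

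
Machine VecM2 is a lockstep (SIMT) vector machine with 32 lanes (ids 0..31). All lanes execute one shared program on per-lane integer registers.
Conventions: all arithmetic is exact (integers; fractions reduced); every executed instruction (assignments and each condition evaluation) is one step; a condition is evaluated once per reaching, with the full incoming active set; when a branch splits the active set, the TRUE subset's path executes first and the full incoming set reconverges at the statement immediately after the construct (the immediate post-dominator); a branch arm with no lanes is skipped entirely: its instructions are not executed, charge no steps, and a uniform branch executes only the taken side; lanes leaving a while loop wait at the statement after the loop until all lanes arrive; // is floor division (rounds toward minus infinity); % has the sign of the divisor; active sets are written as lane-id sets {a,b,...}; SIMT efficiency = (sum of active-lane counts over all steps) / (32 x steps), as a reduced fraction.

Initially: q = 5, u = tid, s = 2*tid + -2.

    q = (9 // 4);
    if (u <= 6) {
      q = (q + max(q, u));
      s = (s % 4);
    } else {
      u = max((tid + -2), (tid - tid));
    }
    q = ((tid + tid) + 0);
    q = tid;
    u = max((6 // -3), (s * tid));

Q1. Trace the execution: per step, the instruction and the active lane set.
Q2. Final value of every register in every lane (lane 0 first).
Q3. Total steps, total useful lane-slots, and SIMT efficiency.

step 0: q <- (9 // 4)                {0,1,2,3,4,5,6,7,8,9,10,11,12,13,14,15,16,17,18,19,20,21,22,23,24,25,26,27,28,29,30,31}
step 1: eval (u <= 6)                {0,1,2,3,4,5,6,7,8,9,10,11,12,13,14,15,16,17,18,19,20,21,22,23,24,25,26,27,28,29,30,31}
step 2: q <- (q + max(q, u))         {0,1,2,3,4,5,6}
step 3: s <- (s % 4)                 {0,1,2,3,4,5,6}
step 4: u <- max((tid + -2), (tid - tid)) {7,8,9,10,11,12,13,14,15,16,17,18,19,20,21,22,23,24,25,26,27,28,29,30,31}
step 5: q <- ((tid + tid) + 0)       {0,1,2,3,4,5,6,7,8,9,10,11,12,13,14,15,16,17,18,19,20,21,22,23,24,25,26,27,28,29,30,31}
step 6: q <- tid                     {0,1,2,3,4,5,6,7,8,9,10,11,12,13,14,15,16,17,18,19,20,21,22,23,24,25,26,27,28,29,30,31}
step 7: u <- max((6 // -3), (s * tid)) {0,1,2,3,4,5,6,7,8,9,10,11,12,13,14,15,16,17,18,19,20,21,22,23,24,25,26,27,28,29,30,31}

Answer: 8 steps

q: 0,1,2,3,4,5,6,7,8,9,10,11,12,13,14,15,16,17,18,19,20,21,22,23,24,25,26,27,28,29,30,31
u: 0,0,4,0,8,0,12,84,112,144,180,220,264,312,364,420,480,544,612,684,760,840,924,1012,1104,1200,1300,1404,1512,1624,1740,1860
s: 2,0,2,0,2,0,2,12,14,16,18,20,22,24,26,28,30,32,34,36,38,40,42,44,46,48,50,52,54,56,58,60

steps = 8; useful = 199; efficiency = 199/256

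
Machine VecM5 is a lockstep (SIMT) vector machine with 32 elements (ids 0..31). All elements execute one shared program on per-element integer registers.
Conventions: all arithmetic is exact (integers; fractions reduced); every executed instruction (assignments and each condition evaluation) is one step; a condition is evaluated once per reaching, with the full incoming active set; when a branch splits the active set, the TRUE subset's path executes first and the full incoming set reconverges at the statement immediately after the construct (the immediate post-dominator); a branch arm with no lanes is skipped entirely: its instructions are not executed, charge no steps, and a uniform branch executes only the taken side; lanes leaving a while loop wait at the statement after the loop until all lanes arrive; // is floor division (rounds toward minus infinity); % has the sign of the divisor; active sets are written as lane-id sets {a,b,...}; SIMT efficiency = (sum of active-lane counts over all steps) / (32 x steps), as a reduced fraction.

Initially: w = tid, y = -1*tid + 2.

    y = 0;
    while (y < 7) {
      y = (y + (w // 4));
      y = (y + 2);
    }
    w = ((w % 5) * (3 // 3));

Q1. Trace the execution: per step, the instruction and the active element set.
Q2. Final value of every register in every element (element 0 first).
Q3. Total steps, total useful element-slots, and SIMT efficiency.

step 0: y <- 0                       {0,1,2,3,4,5,6,7,8,9,10,11,12,13,14,15,16,17,18,19,20,21,22,23,24,25,26,27,28,29,30,31}
step 1: eval (y < 7)                 {0,1,2,3,4,5,6,7,8,9,10,11,12,13,14,15,16,17,18,19,20,21,22,23,24,25,26,27,28,29,30,31}
step 2: y <- (y + (w // 4))          {0,1,2,3,4,5,6,7,8,9,10,11,12,13,14,15,16,17,18,19,20,21,22,23,24,25,26,27,28,29,30,31}
step 3: y <- (y + 2)                 {0,1,2,3,4,5,6,7,8,9,10,11,12,13,14,15,16,17,18,19,20,21,22,23,24,25,26,27,28,29,30,31}
step 4: eval (y < 7)                 {0,1,2,3,4,5,6,7,8,9,10,11,12,13,14,15,16,17,18,19,20,21,22,23,24,25,26,27,28,29,30,31}
step 5: y <- (y + (w // 4))          {0,1,2,3,4,5,6,7,8,9,10,11,12,13,14,15,16,17,18,19}
step 6: y <- (y + 2)                 {0,1,2,3,4,5,6,7,8,9,10,11,12,13,14,15,16,17,18,19}
step 7: eval (y < 7)                 {0,1,2,3,4,5,6,7,8,9,10,11,12,13,14,15,16,17,18,19}
step 8: y <- (y + (w // 4))          {0,1,2,3,4,5,6,7}
step 9: y <- (y + 2)                 {0,1,2,3,4,5,6,7}
step 10: eval (y < 7)                 {0,1,2,3,4,5,6,7}
step 11: y <- (y + (w // 4))          {0,1,2,3}
step 12: y <- (y + 2)                 {0,1,2,3}
step 13: eval (y < 7)                 {0,1,2,3}
step 14: w <- ((w % 5) * (3 // 3))    {0,1,2,3,4,5,6,7,8,9,10,11,12,13,14,15,16,17,18,19,20,21,22,23,24,25,26,27,28,29,30,31}

Answer: 15 steps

w: 0,1,2,3,4,0,1,2,3,4,0,1,2,3,4,0,1,2,3,4,0,1,2,3,4,0,1,2,3,4,0,1
y: 8,8,8,8,9,9,9,9,8,8,8,8,10,10,10,10,12,12,12,12,7,7,7,7,8,8,8,8,9,9,9,9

steps = 15; useful = 288; efficiency = 288/480 = 3/5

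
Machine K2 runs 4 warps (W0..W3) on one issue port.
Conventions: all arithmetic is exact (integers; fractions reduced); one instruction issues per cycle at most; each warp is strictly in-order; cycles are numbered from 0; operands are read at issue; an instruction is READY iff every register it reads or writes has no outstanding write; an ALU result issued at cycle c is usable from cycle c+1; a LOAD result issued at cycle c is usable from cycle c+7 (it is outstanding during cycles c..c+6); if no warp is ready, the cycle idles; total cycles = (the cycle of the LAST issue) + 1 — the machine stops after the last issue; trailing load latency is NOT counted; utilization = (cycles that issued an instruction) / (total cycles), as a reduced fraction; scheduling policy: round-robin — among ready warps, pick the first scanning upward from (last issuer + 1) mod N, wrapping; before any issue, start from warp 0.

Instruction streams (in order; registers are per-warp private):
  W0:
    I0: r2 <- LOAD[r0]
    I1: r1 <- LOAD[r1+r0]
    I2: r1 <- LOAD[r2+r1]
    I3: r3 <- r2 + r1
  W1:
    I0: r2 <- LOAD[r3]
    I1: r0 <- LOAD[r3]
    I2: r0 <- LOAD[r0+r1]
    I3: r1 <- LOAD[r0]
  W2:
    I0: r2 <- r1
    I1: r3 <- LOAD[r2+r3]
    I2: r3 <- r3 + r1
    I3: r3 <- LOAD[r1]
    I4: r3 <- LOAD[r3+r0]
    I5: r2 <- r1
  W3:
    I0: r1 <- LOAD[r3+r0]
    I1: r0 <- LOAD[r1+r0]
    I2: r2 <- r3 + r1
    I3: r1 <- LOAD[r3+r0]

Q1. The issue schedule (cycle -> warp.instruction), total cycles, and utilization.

cycle 0: W0.I0
cycle 1: W1.I0
cycle 2: W2.I0
cycle 3: W3.I0
cycle 4: W0.I1
cycle 5: W1.I1
cycle 6: W2.I1
cycle 7: idle
cycle 8: idle
cycle 9: idle
cycle 10: W3.I1
cycle 11: W0.I2
cycle 12: W1.I2
cycle 13: W2.I2
cycle 14: W3.I2
cycle 15: W2.I3
cycle 16: idle
cycle 17: W3.I3
cycle 18: W0.I3
cycle 19: W1.I3
cycle 20: idle
cycle 21: idle
cycle 22: W2.I4
cycle 23: W2.I5

Answer: 24 cycles, utilization 3/4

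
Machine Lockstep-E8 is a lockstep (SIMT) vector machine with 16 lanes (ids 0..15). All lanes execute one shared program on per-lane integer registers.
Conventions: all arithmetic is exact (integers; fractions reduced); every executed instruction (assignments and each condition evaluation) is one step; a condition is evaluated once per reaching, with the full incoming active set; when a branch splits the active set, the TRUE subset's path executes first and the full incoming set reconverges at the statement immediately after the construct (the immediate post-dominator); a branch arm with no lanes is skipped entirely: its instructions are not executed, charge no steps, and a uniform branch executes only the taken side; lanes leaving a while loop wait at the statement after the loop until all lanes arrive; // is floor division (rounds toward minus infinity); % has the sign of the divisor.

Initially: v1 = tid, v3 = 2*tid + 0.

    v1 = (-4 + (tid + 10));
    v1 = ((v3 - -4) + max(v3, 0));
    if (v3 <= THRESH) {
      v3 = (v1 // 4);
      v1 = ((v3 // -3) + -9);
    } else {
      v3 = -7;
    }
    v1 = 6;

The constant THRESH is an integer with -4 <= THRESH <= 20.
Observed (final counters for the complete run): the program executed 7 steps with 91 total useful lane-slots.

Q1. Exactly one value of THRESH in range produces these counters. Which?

Answer: THRESH = 20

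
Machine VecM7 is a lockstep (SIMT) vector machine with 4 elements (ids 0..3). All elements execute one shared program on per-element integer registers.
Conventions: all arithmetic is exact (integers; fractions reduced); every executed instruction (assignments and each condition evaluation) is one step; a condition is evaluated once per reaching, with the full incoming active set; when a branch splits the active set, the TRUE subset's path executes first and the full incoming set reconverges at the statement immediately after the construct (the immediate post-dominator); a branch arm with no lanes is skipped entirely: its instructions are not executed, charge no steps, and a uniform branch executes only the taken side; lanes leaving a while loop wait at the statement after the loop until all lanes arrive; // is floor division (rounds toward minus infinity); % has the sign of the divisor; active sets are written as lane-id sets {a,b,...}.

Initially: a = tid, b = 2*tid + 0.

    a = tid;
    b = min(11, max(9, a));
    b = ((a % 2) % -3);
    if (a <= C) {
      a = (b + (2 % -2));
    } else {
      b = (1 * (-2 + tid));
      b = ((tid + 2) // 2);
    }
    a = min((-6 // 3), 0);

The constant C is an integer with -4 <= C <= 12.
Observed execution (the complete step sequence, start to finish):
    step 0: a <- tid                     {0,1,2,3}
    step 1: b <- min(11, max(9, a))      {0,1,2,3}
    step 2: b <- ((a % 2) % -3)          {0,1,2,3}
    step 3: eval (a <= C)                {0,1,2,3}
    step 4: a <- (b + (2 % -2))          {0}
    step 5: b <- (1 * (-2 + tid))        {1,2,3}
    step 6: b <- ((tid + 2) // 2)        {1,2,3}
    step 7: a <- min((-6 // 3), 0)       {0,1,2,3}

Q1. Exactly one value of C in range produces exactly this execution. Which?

Answer: C = 0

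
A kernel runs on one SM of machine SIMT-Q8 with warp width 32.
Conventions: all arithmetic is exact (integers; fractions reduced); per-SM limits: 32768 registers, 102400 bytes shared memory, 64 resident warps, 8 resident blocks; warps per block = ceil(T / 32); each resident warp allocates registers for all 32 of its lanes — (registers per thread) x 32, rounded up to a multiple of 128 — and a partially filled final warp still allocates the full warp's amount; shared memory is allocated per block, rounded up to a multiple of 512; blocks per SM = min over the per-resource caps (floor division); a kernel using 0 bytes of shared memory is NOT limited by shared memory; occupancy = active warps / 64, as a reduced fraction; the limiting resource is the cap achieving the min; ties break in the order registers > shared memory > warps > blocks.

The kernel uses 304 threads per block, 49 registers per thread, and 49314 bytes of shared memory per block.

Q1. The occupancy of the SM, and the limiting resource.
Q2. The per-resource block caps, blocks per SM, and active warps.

Answer: occupancy 5/32, limited by registers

registers: 1 block
shared memory: 2 blocks
warps: 6 blocks
blocks: 8 blocks

Answer: 1 block, 10 active warps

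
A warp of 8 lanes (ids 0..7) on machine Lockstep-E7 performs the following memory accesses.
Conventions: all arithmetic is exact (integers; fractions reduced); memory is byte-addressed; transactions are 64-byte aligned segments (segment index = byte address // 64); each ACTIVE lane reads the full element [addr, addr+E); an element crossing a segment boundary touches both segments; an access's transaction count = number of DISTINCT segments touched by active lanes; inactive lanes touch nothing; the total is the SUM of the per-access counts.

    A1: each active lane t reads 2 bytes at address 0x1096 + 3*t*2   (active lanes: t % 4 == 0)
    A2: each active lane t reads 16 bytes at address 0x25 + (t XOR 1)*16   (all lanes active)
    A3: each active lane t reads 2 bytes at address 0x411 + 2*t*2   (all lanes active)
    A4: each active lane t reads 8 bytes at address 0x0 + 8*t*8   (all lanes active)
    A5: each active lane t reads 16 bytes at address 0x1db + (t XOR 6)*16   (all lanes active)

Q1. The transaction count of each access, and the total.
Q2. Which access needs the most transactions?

A1: 1 transaction
A2: 3 transactions
A3: 1 transaction
A4: 8 transactions
A5: 3 transactions

Answer: 1,3,1,8,3; total 16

Answer: A4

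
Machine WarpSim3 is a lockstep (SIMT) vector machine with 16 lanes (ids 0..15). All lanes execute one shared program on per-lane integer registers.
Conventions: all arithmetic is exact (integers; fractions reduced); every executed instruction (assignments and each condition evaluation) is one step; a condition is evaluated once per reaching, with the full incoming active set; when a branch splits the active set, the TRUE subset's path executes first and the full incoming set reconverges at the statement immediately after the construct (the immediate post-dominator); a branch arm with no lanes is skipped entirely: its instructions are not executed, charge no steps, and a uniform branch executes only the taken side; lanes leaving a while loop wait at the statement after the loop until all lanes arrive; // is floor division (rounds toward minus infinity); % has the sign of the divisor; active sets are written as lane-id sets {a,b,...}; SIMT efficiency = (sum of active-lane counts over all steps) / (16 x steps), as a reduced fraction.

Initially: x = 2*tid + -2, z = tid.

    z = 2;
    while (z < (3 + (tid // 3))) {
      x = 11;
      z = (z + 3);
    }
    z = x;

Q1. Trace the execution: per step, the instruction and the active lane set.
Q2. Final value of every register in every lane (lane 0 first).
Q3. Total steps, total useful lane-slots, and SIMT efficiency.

step 0: z <- 2                       {0,1,2,3,4,5,6,7,8,9,10,11,12,13,14,15}
step 1: eval (z < (3 + (tid // 3)))  {0,1,2,3,4,5,6,7,8,9,10,11,12,13,14,15}
step 2: x <- 11                      {0,1,2,3,4,5,6,7,8,9,10,11,12,13,14,15}
step 3: z <- (z + 3)                 {0,1,2,3,4,5,6,7,8,9,10,11,12,13,14,15}
step 4: eval (z < (3 + (tid // 3)))  {0,1,2,3,4,5,6,7,8,9,10,11,12,13,14,15}
step 5: x <- 11                      {9,10,11,12,13,14,15}
step 6: z <- (z + 3)                 {9,10,11,12,13,14,15}
step 7: eval (z < (3 + (tid // 3)))  {9,10,11,12,13,14,15}
step 8: z <- x                       {0,1,2,3,4,5,6,7,8,9,10,11,12,13,14,15}

Answer: 9 steps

x: 11,11,11,11,11,11,11,11,11,11,11,11,11,11,11,11
z: 11,11,11,11,11,11,11,11,11,11,11,11,11,11,11,11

steps = 9; useful = 117; efficiency = 117/144 = 13/16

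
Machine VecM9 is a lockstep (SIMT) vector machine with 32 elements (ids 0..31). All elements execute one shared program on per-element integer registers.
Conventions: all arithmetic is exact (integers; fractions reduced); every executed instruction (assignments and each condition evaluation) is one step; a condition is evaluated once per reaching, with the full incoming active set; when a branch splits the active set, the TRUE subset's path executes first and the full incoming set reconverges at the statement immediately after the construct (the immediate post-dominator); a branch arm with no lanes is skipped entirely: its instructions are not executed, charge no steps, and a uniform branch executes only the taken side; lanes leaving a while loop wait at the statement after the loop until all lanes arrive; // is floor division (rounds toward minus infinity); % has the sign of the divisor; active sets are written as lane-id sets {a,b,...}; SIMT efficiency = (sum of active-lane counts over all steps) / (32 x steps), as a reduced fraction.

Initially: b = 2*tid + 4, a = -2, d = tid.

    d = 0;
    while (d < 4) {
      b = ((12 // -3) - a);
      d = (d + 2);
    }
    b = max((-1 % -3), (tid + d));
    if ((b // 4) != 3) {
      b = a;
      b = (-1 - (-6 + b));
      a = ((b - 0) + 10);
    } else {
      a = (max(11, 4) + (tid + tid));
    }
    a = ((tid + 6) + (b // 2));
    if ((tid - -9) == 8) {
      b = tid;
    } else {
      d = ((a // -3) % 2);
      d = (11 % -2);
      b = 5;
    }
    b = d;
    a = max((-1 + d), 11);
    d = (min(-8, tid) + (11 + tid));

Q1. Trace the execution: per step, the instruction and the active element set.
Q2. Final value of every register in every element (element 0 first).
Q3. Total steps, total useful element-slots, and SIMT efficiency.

step 0: d <- 0                       {0,1,2,3,4,5,6,7,8,9,10,11,12,13,14,15,16,17,18,19,20,21,22,23,24,25,26,27,28,29,30,31}
step 1: eval (d < 4)                 {0,1,2,3,4,5,6,7,8,9,10,11,12,13,14,15,16,17,18,19,20,21,22,23,24,25,26,27,28,29,30,31}
step 2: b <- ((12 // -3) - a)        {0,1,2,3,4,5,6,7,8,9,10,11,12,13,14,15,16,17,18,19,20,21,22,23,24,25,26,27,28,29,30,31}
step 3: d <- (d + 2)                 {0,1,2,3,4,5,6,7,8,9,10,11,12,13,14,15,16,17,18,19,20,21,22,23,24,25,26,27,28,29,30,31}
step 4: eval (d < 4)                 {0,1,2,3,4,5,6,7,8,9,10,11,12,13,14,15,16,17,18,19,20,21,22,23,24,25,26,27,28,29,30,31}
step 5: b <- ((12 // -3) - a)        {0,1,2,3,4,5,6,7,8,9,10,11,12,13,14,15,16,17,18,19,20,21,22,23,24,25,26,27,28,29,30,31}
step 6: d <- (d + 2)                 {0,1,2,3,4,5,6,7,8,9,10,11,12,13,14,15,16,17,18,19,20,21,22,23,24,25,26,27,28,29,30,31}
step 7: eval (d < 4)                 {0,1,2,3,4,5,6,7,8,9,10,11,12,13,14,15,16,17,18,19,20,21,22,23,24,25,26,27,28,29,30,31}
step 8: b <- max((-1 % -3), (tid + d)) {0,1,2,3,4,5,6,7,8,9,10,11,12,13,14,15,16,17,18,19,20,21,22,23,24,25,26,27,28,29,30,31}
step 9: eval ((b // 4) != 3)         {0,1,2,3,4,5,6,7,8,9,10,11,12,13,14,15,16,17,18,19,20,21,22,23,24,25,26,27,28,29,30,31}
step 10: b <- a                       {0,1,2,3,4,5,6,7,12,13,14,15,16,17,18,19,20,21,22,23,24,25,26,27,28,29,30,31}
step 11: b <- (-1 - (-6 + b))         {0,1,2,3,4,5,6,7,12,13,14,15,16,17,18,19,20,21,22,23,24,25,26,27,28,29,30,31}
step 12: a <- ((b - 0) + 10)          {0,1,2,3,4,5,6,7,12,13,14,15,16,17,18,19,20,21,22,23,24,25,26,27,28,29,30,31}
step 13: a <- (max(11, 4) + (tid + tid)) {8,9,10,11}
step 14: a <- ((tid + 6) + (b // 2))  {0,1,2,3,4,5,6,7,8,9,10,11,12,13,14,15,16,17,18,19,20,21,22,23,24,25,26,27,28,29,30,31}
step 15: eval ((tid - -9) == 8)       {0,1,2,3,4,5,6,7,8,9,10,11,12,13,14,15,16,17,18,19,20,21,22,23,24,25,26,27,28,29,30,31}
step 16: d <- ((a // -3) % 2)         {0,1,2,3,4,5,6,7,8,9,10,11,12,13,14,15,16,17,18,19,20,21,22,23,24,25,26,27,28,29,30,31}
step 17: d <- (11 % -2)               {0,1,2,3,4,5,6,7,8,9,10,11,12,13,14,15,16,17,18,19,20,21,22,23,24,25,26,27,28,29,30,31}
step 18: b <- 5                       {0,1,2,3,4,5,6,7,8,9,10,11,12,13,14,15,16,17,18,19,20,21,22,23,24,25,26,27,28,29,30,31}
step 19: b <- d                       {0,1,2,3,4,5,6,7,8,9,10,11,12,13,14,15,16,17,18,19,20,21,22,23,24,25,26,27,28,29,30,31}
step 20: a <- max((-1 + d), 11)       {0,1,2,3,4,5,6,7,8,9,10,11,12,13,14,15,16,17,18,19,20,21,22,23,24,25,26,27,28,29,30,31}
step 21: d <- (min(-8, tid) + (11 + tid)) {0,1,2,3,4,5,6,7,8,9,10,11,12,13,14,15,16,17,18,19,20,21,22,23,24,25,26,27,28,29,30,31}

Answer: 22 steps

b: -1,-1,-1,-1,-1,-1,-1,-1,-1,-1,-1,-1,-1,-1,-1,-1,-1,-1,-1,-1,-1,-1,-1,-1,-1,-1,-1,-1,-1,-1,-1,-1
a: 11,11,11,11,11,11,11,11,11,11,11,11,11,11,11,11,11,11,11,11,11,11,11,11,11,11,11,11,11,11,11,11
d: 3,4,5,6,7,8,9,10,11,12,13,14,15,16,17,18,19,20,21,22,23,24,25,26,27,28,29,30,31,32,33,34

steps = 22; useful = 664; efficiency = 664/704 = 83/88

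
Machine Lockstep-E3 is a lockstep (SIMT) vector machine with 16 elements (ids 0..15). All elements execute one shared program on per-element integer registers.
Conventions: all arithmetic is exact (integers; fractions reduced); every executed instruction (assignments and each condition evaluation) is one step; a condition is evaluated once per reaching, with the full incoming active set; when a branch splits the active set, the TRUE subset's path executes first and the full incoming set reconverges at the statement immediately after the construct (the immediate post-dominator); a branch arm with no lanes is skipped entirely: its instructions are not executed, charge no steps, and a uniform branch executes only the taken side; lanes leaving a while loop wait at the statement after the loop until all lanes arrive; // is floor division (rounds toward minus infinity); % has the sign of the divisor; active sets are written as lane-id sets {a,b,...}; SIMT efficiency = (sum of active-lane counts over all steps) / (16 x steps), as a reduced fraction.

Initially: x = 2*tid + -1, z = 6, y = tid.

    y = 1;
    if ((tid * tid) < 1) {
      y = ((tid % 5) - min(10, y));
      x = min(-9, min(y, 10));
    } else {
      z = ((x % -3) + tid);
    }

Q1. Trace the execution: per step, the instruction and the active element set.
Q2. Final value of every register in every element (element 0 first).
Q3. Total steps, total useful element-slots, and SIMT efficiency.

step 0: y <- 1                       {0,1,2,3,4,5,6,7,8,9,10,11,12,13,14,15}
step 1: eval ((tid * tid) < 1)       {0,1,2,3,4,5,6,7,8,9,10,11,12,13,14,15}
step 2: y <- ((tid % 5) - min(10, y)) {0}
step 3: x <- min(-9, min(y, 10))     {0}
step 4: z <- ((x % -3) + tid)        {1,2,3,4,5,6,7,8,9,10,11,12,13,14,15}

Answer: 5 steps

x: -9,1,3,5,7,9,11,13,15,17,19,21,23,25,27,29
z: 6,-1,2,2,2,5,5,5,8,8,8,11,11,11,14,14
y: -1,1,1,1,1,1,1,1,1,1,1,1,1,1,1,1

steps = 5; useful = 49; efficiency = 49/80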